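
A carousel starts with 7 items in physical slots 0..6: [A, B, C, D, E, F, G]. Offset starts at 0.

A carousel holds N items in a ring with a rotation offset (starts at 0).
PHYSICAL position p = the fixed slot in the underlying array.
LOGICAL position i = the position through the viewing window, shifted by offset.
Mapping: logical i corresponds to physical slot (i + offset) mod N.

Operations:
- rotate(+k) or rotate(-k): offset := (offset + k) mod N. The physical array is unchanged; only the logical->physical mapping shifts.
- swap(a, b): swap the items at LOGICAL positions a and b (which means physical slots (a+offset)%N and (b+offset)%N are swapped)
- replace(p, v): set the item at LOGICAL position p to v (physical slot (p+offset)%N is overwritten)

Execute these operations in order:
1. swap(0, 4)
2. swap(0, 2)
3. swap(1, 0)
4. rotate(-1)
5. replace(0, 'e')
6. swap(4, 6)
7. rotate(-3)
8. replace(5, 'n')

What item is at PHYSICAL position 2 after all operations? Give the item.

After op 1 (swap(0, 4)): offset=0, physical=[E,B,C,D,A,F,G], logical=[E,B,C,D,A,F,G]
After op 2 (swap(0, 2)): offset=0, physical=[C,B,E,D,A,F,G], logical=[C,B,E,D,A,F,G]
After op 3 (swap(1, 0)): offset=0, physical=[B,C,E,D,A,F,G], logical=[B,C,E,D,A,F,G]
After op 4 (rotate(-1)): offset=6, physical=[B,C,E,D,A,F,G], logical=[G,B,C,E,D,A,F]
After op 5 (replace(0, 'e')): offset=6, physical=[B,C,E,D,A,F,e], logical=[e,B,C,E,D,A,F]
After op 6 (swap(4, 6)): offset=6, physical=[B,C,E,F,A,D,e], logical=[e,B,C,E,F,A,D]
After op 7 (rotate(-3)): offset=3, physical=[B,C,E,F,A,D,e], logical=[F,A,D,e,B,C,E]
After op 8 (replace(5, 'n')): offset=3, physical=[B,n,E,F,A,D,e], logical=[F,A,D,e,B,n,E]

Answer: E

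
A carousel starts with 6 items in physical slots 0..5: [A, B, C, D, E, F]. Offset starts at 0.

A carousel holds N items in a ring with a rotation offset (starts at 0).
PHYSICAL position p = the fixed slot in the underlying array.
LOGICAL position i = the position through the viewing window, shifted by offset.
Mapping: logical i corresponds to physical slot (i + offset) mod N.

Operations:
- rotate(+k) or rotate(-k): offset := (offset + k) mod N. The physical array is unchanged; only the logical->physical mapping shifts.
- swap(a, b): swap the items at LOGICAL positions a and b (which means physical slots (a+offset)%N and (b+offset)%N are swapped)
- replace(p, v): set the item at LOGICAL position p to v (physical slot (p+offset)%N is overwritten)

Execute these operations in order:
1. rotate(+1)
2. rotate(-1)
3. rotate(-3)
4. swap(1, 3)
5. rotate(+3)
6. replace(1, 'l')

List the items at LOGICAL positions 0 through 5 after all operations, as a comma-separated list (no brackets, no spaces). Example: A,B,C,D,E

Answer: E,l,C,D,A,F

Derivation:
After op 1 (rotate(+1)): offset=1, physical=[A,B,C,D,E,F], logical=[B,C,D,E,F,A]
After op 2 (rotate(-1)): offset=0, physical=[A,B,C,D,E,F], logical=[A,B,C,D,E,F]
After op 3 (rotate(-3)): offset=3, physical=[A,B,C,D,E,F], logical=[D,E,F,A,B,C]
After op 4 (swap(1, 3)): offset=3, physical=[E,B,C,D,A,F], logical=[D,A,F,E,B,C]
After op 5 (rotate(+3)): offset=0, physical=[E,B,C,D,A,F], logical=[E,B,C,D,A,F]
After op 6 (replace(1, 'l')): offset=0, physical=[E,l,C,D,A,F], logical=[E,l,C,D,A,F]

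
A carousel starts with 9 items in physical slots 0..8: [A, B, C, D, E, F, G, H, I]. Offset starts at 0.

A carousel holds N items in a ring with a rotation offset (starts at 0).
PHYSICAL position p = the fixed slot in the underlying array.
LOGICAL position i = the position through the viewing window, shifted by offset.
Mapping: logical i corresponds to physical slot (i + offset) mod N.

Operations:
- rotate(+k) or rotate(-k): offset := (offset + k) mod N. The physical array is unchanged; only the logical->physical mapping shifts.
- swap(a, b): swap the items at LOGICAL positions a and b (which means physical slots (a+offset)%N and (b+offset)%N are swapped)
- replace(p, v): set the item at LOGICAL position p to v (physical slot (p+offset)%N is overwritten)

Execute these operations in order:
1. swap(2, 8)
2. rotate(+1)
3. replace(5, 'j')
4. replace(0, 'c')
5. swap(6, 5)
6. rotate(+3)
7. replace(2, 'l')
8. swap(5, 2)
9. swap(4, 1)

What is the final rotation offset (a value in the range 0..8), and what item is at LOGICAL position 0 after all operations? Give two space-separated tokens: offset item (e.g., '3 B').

Answer: 4 E

Derivation:
After op 1 (swap(2, 8)): offset=0, physical=[A,B,I,D,E,F,G,H,C], logical=[A,B,I,D,E,F,G,H,C]
After op 2 (rotate(+1)): offset=1, physical=[A,B,I,D,E,F,G,H,C], logical=[B,I,D,E,F,G,H,C,A]
After op 3 (replace(5, 'j')): offset=1, physical=[A,B,I,D,E,F,j,H,C], logical=[B,I,D,E,F,j,H,C,A]
After op 4 (replace(0, 'c')): offset=1, physical=[A,c,I,D,E,F,j,H,C], logical=[c,I,D,E,F,j,H,C,A]
After op 5 (swap(6, 5)): offset=1, physical=[A,c,I,D,E,F,H,j,C], logical=[c,I,D,E,F,H,j,C,A]
After op 6 (rotate(+3)): offset=4, physical=[A,c,I,D,E,F,H,j,C], logical=[E,F,H,j,C,A,c,I,D]
After op 7 (replace(2, 'l')): offset=4, physical=[A,c,I,D,E,F,l,j,C], logical=[E,F,l,j,C,A,c,I,D]
After op 8 (swap(5, 2)): offset=4, physical=[l,c,I,D,E,F,A,j,C], logical=[E,F,A,j,C,l,c,I,D]
After op 9 (swap(4, 1)): offset=4, physical=[l,c,I,D,E,C,A,j,F], logical=[E,C,A,j,F,l,c,I,D]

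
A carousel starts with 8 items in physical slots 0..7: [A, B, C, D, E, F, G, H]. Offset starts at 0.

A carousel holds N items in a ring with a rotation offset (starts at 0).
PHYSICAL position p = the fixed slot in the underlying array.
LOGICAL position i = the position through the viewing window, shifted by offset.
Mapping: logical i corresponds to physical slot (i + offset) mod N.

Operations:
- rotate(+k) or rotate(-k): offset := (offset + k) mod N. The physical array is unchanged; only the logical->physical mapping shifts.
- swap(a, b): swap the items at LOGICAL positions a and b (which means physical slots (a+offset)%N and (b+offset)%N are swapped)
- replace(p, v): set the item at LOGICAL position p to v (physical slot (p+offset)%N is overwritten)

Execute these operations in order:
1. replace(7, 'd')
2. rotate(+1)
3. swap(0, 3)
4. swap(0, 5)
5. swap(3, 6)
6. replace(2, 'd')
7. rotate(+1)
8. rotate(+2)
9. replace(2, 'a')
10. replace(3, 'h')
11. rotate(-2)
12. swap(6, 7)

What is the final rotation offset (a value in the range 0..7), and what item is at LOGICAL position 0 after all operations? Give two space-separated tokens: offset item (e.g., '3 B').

After op 1 (replace(7, 'd')): offset=0, physical=[A,B,C,D,E,F,G,d], logical=[A,B,C,D,E,F,G,d]
After op 2 (rotate(+1)): offset=1, physical=[A,B,C,D,E,F,G,d], logical=[B,C,D,E,F,G,d,A]
After op 3 (swap(0, 3)): offset=1, physical=[A,E,C,D,B,F,G,d], logical=[E,C,D,B,F,G,d,A]
After op 4 (swap(0, 5)): offset=1, physical=[A,G,C,D,B,F,E,d], logical=[G,C,D,B,F,E,d,A]
After op 5 (swap(3, 6)): offset=1, physical=[A,G,C,D,d,F,E,B], logical=[G,C,D,d,F,E,B,A]
After op 6 (replace(2, 'd')): offset=1, physical=[A,G,C,d,d,F,E,B], logical=[G,C,d,d,F,E,B,A]
After op 7 (rotate(+1)): offset=2, physical=[A,G,C,d,d,F,E,B], logical=[C,d,d,F,E,B,A,G]
After op 8 (rotate(+2)): offset=4, physical=[A,G,C,d,d,F,E,B], logical=[d,F,E,B,A,G,C,d]
After op 9 (replace(2, 'a')): offset=4, physical=[A,G,C,d,d,F,a,B], logical=[d,F,a,B,A,G,C,d]
After op 10 (replace(3, 'h')): offset=4, physical=[A,G,C,d,d,F,a,h], logical=[d,F,a,h,A,G,C,d]
After op 11 (rotate(-2)): offset=2, physical=[A,G,C,d,d,F,a,h], logical=[C,d,d,F,a,h,A,G]
After op 12 (swap(6, 7)): offset=2, physical=[G,A,C,d,d,F,a,h], logical=[C,d,d,F,a,h,G,A]

Answer: 2 C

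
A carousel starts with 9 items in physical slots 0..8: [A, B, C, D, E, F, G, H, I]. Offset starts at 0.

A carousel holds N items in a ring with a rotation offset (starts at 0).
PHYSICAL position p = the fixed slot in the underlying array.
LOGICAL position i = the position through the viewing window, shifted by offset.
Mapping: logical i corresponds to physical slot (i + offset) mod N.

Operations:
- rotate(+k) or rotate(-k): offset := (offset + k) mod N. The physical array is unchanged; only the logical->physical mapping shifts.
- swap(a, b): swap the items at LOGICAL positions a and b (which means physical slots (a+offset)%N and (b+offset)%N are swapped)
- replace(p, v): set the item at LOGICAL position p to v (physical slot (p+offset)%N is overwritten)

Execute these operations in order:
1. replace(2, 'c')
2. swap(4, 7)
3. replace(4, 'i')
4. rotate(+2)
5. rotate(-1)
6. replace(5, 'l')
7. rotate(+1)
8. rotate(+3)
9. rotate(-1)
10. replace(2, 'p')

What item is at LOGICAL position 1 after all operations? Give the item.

After op 1 (replace(2, 'c')): offset=0, physical=[A,B,c,D,E,F,G,H,I], logical=[A,B,c,D,E,F,G,H,I]
After op 2 (swap(4, 7)): offset=0, physical=[A,B,c,D,H,F,G,E,I], logical=[A,B,c,D,H,F,G,E,I]
After op 3 (replace(4, 'i')): offset=0, physical=[A,B,c,D,i,F,G,E,I], logical=[A,B,c,D,i,F,G,E,I]
After op 4 (rotate(+2)): offset=2, physical=[A,B,c,D,i,F,G,E,I], logical=[c,D,i,F,G,E,I,A,B]
After op 5 (rotate(-1)): offset=1, physical=[A,B,c,D,i,F,G,E,I], logical=[B,c,D,i,F,G,E,I,A]
After op 6 (replace(5, 'l')): offset=1, physical=[A,B,c,D,i,F,l,E,I], logical=[B,c,D,i,F,l,E,I,A]
After op 7 (rotate(+1)): offset=2, physical=[A,B,c,D,i,F,l,E,I], logical=[c,D,i,F,l,E,I,A,B]
After op 8 (rotate(+3)): offset=5, physical=[A,B,c,D,i,F,l,E,I], logical=[F,l,E,I,A,B,c,D,i]
After op 9 (rotate(-1)): offset=4, physical=[A,B,c,D,i,F,l,E,I], logical=[i,F,l,E,I,A,B,c,D]
After op 10 (replace(2, 'p')): offset=4, physical=[A,B,c,D,i,F,p,E,I], logical=[i,F,p,E,I,A,B,c,D]

Answer: F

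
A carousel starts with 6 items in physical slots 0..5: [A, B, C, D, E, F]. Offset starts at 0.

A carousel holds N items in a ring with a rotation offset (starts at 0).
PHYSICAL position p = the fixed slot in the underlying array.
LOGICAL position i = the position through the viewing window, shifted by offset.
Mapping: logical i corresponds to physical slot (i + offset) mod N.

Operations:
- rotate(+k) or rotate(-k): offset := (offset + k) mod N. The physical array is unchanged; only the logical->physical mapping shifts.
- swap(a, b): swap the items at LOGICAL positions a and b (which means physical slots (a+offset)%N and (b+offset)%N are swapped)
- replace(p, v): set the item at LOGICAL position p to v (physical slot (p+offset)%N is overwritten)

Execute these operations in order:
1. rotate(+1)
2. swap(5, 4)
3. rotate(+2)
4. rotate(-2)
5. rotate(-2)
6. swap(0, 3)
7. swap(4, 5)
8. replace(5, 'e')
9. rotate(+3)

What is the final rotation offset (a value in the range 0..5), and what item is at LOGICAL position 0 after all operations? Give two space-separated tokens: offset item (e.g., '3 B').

Answer: 2 A

Derivation:
After op 1 (rotate(+1)): offset=1, physical=[A,B,C,D,E,F], logical=[B,C,D,E,F,A]
After op 2 (swap(5, 4)): offset=1, physical=[F,B,C,D,E,A], logical=[B,C,D,E,A,F]
After op 3 (rotate(+2)): offset=3, physical=[F,B,C,D,E,A], logical=[D,E,A,F,B,C]
After op 4 (rotate(-2)): offset=1, physical=[F,B,C,D,E,A], logical=[B,C,D,E,A,F]
After op 5 (rotate(-2)): offset=5, physical=[F,B,C,D,E,A], logical=[A,F,B,C,D,E]
After op 6 (swap(0, 3)): offset=5, physical=[F,B,A,D,E,C], logical=[C,F,B,A,D,E]
After op 7 (swap(4, 5)): offset=5, physical=[F,B,A,E,D,C], logical=[C,F,B,A,E,D]
After op 8 (replace(5, 'e')): offset=5, physical=[F,B,A,E,e,C], logical=[C,F,B,A,E,e]
After op 9 (rotate(+3)): offset=2, physical=[F,B,A,E,e,C], logical=[A,E,e,C,F,B]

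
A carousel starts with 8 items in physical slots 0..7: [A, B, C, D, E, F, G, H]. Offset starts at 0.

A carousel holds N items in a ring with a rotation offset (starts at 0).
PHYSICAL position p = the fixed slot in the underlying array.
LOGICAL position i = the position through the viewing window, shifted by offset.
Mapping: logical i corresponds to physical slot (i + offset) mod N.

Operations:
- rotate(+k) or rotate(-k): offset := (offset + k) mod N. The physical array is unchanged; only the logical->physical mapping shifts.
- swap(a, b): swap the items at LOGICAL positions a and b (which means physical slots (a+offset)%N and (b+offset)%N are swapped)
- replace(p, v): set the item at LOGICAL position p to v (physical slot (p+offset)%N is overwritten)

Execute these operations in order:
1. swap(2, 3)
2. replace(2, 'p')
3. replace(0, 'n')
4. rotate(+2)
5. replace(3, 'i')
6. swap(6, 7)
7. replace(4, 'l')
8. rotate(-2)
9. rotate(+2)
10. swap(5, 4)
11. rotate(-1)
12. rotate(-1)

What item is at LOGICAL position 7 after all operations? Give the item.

Answer: l

Derivation:
After op 1 (swap(2, 3)): offset=0, physical=[A,B,D,C,E,F,G,H], logical=[A,B,D,C,E,F,G,H]
After op 2 (replace(2, 'p')): offset=0, physical=[A,B,p,C,E,F,G,H], logical=[A,B,p,C,E,F,G,H]
After op 3 (replace(0, 'n')): offset=0, physical=[n,B,p,C,E,F,G,H], logical=[n,B,p,C,E,F,G,H]
After op 4 (rotate(+2)): offset=2, physical=[n,B,p,C,E,F,G,H], logical=[p,C,E,F,G,H,n,B]
After op 5 (replace(3, 'i')): offset=2, physical=[n,B,p,C,E,i,G,H], logical=[p,C,E,i,G,H,n,B]
After op 6 (swap(6, 7)): offset=2, physical=[B,n,p,C,E,i,G,H], logical=[p,C,E,i,G,H,B,n]
After op 7 (replace(4, 'l')): offset=2, physical=[B,n,p,C,E,i,l,H], logical=[p,C,E,i,l,H,B,n]
After op 8 (rotate(-2)): offset=0, physical=[B,n,p,C,E,i,l,H], logical=[B,n,p,C,E,i,l,H]
After op 9 (rotate(+2)): offset=2, physical=[B,n,p,C,E,i,l,H], logical=[p,C,E,i,l,H,B,n]
After op 10 (swap(5, 4)): offset=2, physical=[B,n,p,C,E,i,H,l], logical=[p,C,E,i,H,l,B,n]
After op 11 (rotate(-1)): offset=1, physical=[B,n,p,C,E,i,H,l], logical=[n,p,C,E,i,H,l,B]
After op 12 (rotate(-1)): offset=0, physical=[B,n,p,C,E,i,H,l], logical=[B,n,p,C,E,i,H,l]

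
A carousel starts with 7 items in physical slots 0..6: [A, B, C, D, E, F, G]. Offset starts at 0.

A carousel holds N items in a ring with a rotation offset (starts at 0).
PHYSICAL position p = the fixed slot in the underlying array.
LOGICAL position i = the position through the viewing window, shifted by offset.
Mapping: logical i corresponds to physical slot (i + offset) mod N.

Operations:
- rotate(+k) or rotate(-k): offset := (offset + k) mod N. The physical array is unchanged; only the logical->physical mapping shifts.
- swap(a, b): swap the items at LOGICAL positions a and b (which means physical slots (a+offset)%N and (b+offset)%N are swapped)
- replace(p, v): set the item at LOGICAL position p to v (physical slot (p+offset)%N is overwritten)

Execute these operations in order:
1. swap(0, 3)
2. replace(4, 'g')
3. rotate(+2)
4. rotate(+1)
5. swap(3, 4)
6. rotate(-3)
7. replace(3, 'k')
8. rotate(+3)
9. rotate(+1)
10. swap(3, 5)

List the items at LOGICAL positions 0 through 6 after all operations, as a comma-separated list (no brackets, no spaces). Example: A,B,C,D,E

Answer: g,F,D,C,B,G,k

Derivation:
After op 1 (swap(0, 3)): offset=0, physical=[D,B,C,A,E,F,G], logical=[D,B,C,A,E,F,G]
After op 2 (replace(4, 'g')): offset=0, physical=[D,B,C,A,g,F,G], logical=[D,B,C,A,g,F,G]
After op 3 (rotate(+2)): offset=2, physical=[D,B,C,A,g,F,G], logical=[C,A,g,F,G,D,B]
After op 4 (rotate(+1)): offset=3, physical=[D,B,C,A,g,F,G], logical=[A,g,F,G,D,B,C]
After op 5 (swap(3, 4)): offset=3, physical=[G,B,C,A,g,F,D], logical=[A,g,F,D,G,B,C]
After op 6 (rotate(-3)): offset=0, physical=[G,B,C,A,g,F,D], logical=[G,B,C,A,g,F,D]
After op 7 (replace(3, 'k')): offset=0, physical=[G,B,C,k,g,F,D], logical=[G,B,C,k,g,F,D]
After op 8 (rotate(+3)): offset=3, physical=[G,B,C,k,g,F,D], logical=[k,g,F,D,G,B,C]
After op 9 (rotate(+1)): offset=4, physical=[G,B,C,k,g,F,D], logical=[g,F,D,G,B,C,k]
After op 10 (swap(3, 5)): offset=4, physical=[C,B,G,k,g,F,D], logical=[g,F,D,C,B,G,k]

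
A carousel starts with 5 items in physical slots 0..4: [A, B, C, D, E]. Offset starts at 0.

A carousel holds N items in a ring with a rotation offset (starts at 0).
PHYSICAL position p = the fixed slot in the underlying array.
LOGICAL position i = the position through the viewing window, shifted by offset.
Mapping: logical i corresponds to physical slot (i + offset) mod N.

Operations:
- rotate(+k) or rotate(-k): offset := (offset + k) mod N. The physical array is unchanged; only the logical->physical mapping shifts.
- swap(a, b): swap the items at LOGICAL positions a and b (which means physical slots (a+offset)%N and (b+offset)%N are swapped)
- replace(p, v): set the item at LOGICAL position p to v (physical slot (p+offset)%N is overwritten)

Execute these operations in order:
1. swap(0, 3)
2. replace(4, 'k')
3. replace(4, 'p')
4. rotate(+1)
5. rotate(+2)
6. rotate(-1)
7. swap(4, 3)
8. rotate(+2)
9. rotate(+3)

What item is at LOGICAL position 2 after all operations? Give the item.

After op 1 (swap(0, 3)): offset=0, physical=[D,B,C,A,E], logical=[D,B,C,A,E]
After op 2 (replace(4, 'k')): offset=0, physical=[D,B,C,A,k], logical=[D,B,C,A,k]
After op 3 (replace(4, 'p')): offset=0, physical=[D,B,C,A,p], logical=[D,B,C,A,p]
After op 4 (rotate(+1)): offset=1, physical=[D,B,C,A,p], logical=[B,C,A,p,D]
After op 5 (rotate(+2)): offset=3, physical=[D,B,C,A,p], logical=[A,p,D,B,C]
After op 6 (rotate(-1)): offset=2, physical=[D,B,C,A,p], logical=[C,A,p,D,B]
After op 7 (swap(4, 3)): offset=2, physical=[B,D,C,A,p], logical=[C,A,p,B,D]
After op 8 (rotate(+2)): offset=4, physical=[B,D,C,A,p], logical=[p,B,D,C,A]
After op 9 (rotate(+3)): offset=2, physical=[B,D,C,A,p], logical=[C,A,p,B,D]

Answer: p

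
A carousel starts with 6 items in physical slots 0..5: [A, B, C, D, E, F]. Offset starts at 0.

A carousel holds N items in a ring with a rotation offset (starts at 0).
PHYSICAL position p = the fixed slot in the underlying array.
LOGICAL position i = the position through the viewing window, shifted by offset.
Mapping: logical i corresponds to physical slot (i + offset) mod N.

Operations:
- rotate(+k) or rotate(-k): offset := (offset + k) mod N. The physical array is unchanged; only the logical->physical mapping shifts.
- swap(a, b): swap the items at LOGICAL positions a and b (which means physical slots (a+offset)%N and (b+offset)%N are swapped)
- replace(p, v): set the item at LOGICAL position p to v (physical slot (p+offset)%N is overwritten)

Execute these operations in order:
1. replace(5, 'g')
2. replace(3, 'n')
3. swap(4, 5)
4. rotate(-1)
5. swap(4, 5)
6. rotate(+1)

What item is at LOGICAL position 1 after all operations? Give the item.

Answer: B

Derivation:
After op 1 (replace(5, 'g')): offset=0, physical=[A,B,C,D,E,g], logical=[A,B,C,D,E,g]
After op 2 (replace(3, 'n')): offset=0, physical=[A,B,C,n,E,g], logical=[A,B,C,n,E,g]
After op 3 (swap(4, 5)): offset=0, physical=[A,B,C,n,g,E], logical=[A,B,C,n,g,E]
After op 4 (rotate(-1)): offset=5, physical=[A,B,C,n,g,E], logical=[E,A,B,C,n,g]
After op 5 (swap(4, 5)): offset=5, physical=[A,B,C,g,n,E], logical=[E,A,B,C,g,n]
After op 6 (rotate(+1)): offset=0, physical=[A,B,C,g,n,E], logical=[A,B,C,g,n,E]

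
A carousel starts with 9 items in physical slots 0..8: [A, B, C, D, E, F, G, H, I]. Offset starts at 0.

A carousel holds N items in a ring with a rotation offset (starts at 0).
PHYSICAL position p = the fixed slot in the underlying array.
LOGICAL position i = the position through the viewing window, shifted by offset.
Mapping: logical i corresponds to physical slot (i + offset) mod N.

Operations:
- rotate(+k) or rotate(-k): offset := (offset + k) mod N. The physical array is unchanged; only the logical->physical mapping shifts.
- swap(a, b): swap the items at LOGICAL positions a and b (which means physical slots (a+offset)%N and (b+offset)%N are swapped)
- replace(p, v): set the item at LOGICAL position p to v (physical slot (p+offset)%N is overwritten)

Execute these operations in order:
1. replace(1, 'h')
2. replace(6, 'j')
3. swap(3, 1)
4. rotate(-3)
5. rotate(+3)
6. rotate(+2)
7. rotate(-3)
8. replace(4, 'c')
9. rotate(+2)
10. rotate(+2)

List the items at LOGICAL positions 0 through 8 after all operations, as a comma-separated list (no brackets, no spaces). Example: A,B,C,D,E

After op 1 (replace(1, 'h')): offset=0, physical=[A,h,C,D,E,F,G,H,I], logical=[A,h,C,D,E,F,G,H,I]
After op 2 (replace(6, 'j')): offset=0, physical=[A,h,C,D,E,F,j,H,I], logical=[A,h,C,D,E,F,j,H,I]
After op 3 (swap(3, 1)): offset=0, physical=[A,D,C,h,E,F,j,H,I], logical=[A,D,C,h,E,F,j,H,I]
After op 4 (rotate(-3)): offset=6, physical=[A,D,C,h,E,F,j,H,I], logical=[j,H,I,A,D,C,h,E,F]
After op 5 (rotate(+3)): offset=0, physical=[A,D,C,h,E,F,j,H,I], logical=[A,D,C,h,E,F,j,H,I]
After op 6 (rotate(+2)): offset=2, physical=[A,D,C,h,E,F,j,H,I], logical=[C,h,E,F,j,H,I,A,D]
After op 7 (rotate(-3)): offset=8, physical=[A,D,C,h,E,F,j,H,I], logical=[I,A,D,C,h,E,F,j,H]
After op 8 (replace(4, 'c')): offset=8, physical=[A,D,C,c,E,F,j,H,I], logical=[I,A,D,C,c,E,F,j,H]
After op 9 (rotate(+2)): offset=1, physical=[A,D,C,c,E,F,j,H,I], logical=[D,C,c,E,F,j,H,I,A]
After op 10 (rotate(+2)): offset=3, physical=[A,D,C,c,E,F,j,H,I], logical=[c,E,F,j,H,I,A,D,C]

Answer: c,E,F,j,H,I,A,D,C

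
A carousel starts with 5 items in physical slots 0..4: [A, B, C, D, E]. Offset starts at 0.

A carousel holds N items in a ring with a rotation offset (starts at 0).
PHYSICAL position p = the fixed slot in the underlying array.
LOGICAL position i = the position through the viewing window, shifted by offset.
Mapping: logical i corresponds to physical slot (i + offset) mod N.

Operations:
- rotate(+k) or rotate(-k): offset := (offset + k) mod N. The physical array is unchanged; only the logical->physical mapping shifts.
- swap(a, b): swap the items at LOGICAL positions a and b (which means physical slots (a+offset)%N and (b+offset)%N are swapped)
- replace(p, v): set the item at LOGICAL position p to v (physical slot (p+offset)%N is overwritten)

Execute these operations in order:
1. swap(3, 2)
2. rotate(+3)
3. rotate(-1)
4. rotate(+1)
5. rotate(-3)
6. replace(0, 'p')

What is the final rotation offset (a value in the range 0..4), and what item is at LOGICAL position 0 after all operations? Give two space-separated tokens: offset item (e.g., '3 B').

Answer: 0 p

Derivation:
After op 1 (swap(3, 2)): offset=0, physical=[A,B,D,C,E], logical=[A,B,D,C,E]
After op 2 (rotate(+3)): offset=3, physical=[A,B,D,C,E], logical=[C,E,A,B,D]
After op 3 (rotate(-1)): offset=2, physical=[A,B,D,C,E], logical=[D,C,E,A,B]
After op 4 (rotate(+1)): offset=3, physical=[A,B,D,C,E], logical=[C,E,A,B,D]
After op 5 (rotate(-3)): offset=0, physical=[A,B,D,C,E], logical=[A,B,D,C,E]
After op 6 (replace(0, 'p')): offset=0, physical=[p,B,D,C,E], logical=[p,B,D,C,E]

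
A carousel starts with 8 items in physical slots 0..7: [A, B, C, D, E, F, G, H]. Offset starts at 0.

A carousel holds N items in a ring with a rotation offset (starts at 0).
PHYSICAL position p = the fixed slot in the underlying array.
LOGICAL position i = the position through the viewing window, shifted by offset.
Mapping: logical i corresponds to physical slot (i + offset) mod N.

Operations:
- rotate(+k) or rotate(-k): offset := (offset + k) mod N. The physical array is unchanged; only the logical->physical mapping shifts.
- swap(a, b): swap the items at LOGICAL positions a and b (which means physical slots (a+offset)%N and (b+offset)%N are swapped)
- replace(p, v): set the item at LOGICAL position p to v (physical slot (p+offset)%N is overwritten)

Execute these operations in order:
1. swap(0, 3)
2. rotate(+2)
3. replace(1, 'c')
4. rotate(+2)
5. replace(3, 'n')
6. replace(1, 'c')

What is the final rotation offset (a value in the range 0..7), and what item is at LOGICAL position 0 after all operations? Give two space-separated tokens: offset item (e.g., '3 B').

Answer: 4 E

Derivation:
After op 1 (swap(0, 3)): offset=0, physical=[D,B,C,A,E,F,G,H], logical=[D,B,C,A,E,F,G,H]
After op 2 (rotate(+2)): offset=2, physical=[D,B,C,A,E,F,G,H], logical=[C,A,E,F,G,H,D,B]
After op 3 (replace(1, 'c')): offset=2, physical=[D,B,C,c,E,F,G,H], logical=[C,c,E,F,G,H,D,B]
After op 4 (rotate(+2)): offset=4, physical=[D,B,C,c,E,F,G,H], logical=[E,F,G,H,D,B,C,c]
After op 5 (replace(3, 'n')): offset=4, physical=[D,B,C,c,E,F,G,n], logical=[E,F,G,n,D,B,C,c]
After op 6 (replace(1, 'c')): offset=4, physical=[D,B,C,c,E,c,G,n], logical=[E,c,G,n,D,B,C,c]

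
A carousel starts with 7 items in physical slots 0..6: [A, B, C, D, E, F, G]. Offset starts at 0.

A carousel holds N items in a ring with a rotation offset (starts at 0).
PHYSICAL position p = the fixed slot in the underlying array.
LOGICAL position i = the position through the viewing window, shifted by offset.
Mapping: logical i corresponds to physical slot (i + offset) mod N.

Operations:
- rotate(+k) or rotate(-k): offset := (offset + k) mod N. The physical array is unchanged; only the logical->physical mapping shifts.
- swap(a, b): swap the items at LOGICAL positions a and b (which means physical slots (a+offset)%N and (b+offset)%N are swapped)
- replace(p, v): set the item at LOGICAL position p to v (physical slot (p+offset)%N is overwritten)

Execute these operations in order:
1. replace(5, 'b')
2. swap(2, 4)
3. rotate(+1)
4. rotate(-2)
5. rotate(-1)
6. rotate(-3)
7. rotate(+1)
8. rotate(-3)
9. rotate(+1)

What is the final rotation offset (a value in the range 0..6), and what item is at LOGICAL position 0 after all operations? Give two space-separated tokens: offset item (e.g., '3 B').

Answer: 1 B

Derivation:
After op 1 (replace(5, 'b')): offset=0, physical=[A,B,C,D,E,b,G], logical=[A,B,C,D,E,b,G]
After op 2 (swap(2, 4)): offset=0, physical=[A,B,E,D,C,b,G], logical=[A,B,E,D,C,b,G]
After op 3 (rotate(+1)): offset=1, physical=[A,B,E,D,C,b,G], logical=[B,E,D,C,b,G,A]
After op 4 (rotate(-2)): offset=6, physical=[A,B,E,D,C,b,G], logical=[G,A,B,E,D,C,b]
After op 5 (rotate(-1)): offset=5, physical=[A,B,E,D,C,b,G], logical=[b,G,A,B,E,D,C]
After op 6 (rotate(-3)): offset=2, physical=[A,B,E,D,C,b,G], logical=[E,D,C,b,G,A,B]
After op 7 (rotate(+1)): offset=3, physical=[A,B,E,D,C,b,G], logical=[D,C,b,G,A,B,E]
After op 8 (rotate(-3)): offset=0, physical=[A,B,E,D,C,b,G], logical=[A,B,E,D,C,b,G]
After op 9 (rotate(+1)): offset=1, physical=[A,B,E,D,C,b,G], logical=[B,E,D,C,b,G,A]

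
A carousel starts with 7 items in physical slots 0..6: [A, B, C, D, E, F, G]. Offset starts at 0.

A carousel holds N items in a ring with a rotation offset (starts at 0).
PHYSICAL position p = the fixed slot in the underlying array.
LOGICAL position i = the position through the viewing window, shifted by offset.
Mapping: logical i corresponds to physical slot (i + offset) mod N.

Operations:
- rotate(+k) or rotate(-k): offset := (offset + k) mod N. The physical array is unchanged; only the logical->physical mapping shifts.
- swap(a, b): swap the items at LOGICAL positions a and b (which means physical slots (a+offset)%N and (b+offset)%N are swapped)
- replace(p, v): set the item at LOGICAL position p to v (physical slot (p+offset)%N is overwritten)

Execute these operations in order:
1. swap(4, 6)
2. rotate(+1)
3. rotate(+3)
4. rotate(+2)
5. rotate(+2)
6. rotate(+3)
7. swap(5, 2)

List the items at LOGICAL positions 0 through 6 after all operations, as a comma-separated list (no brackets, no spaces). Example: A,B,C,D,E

Answer: G,F,C,A,B,E,D

Derivation:
After op 1 (swap(4, 6)): offset=0, physical=[A,B,C,D,G,F,E], logical=[A,B,C,D,G,F,E]
After op 2 (rotate(+1)): offset=1, physical=[A,B,C,D,G,F,E], logical=[B,C,D,G,F,E,A]
After op 3 (rotate(+3)): offset=4, physical=[A,B,C,D,G,F,E], logical=[G,F,E,A,B,C,D]
After op 4 (rotate(+2)): offset=6, physical=[A,B,C,D,G,F,E], logical=[E,A,B,C,D,G,F]
After op 5 (rotate(+2)): offset=1, physical=[A,B,C,D,G,F,E], logical=[B,C,D,G,F,E,A]
After op 6 (rotate(+3)): offset=4, physical=[A,B,C,D,G,F,E], logical=[G,F,E,A,B,C,D]
After op 7 (swap(5, 2)): offset=4, physical=[A,B,E,D,G,F,C], logical=[G,F,C,A,B,E,D]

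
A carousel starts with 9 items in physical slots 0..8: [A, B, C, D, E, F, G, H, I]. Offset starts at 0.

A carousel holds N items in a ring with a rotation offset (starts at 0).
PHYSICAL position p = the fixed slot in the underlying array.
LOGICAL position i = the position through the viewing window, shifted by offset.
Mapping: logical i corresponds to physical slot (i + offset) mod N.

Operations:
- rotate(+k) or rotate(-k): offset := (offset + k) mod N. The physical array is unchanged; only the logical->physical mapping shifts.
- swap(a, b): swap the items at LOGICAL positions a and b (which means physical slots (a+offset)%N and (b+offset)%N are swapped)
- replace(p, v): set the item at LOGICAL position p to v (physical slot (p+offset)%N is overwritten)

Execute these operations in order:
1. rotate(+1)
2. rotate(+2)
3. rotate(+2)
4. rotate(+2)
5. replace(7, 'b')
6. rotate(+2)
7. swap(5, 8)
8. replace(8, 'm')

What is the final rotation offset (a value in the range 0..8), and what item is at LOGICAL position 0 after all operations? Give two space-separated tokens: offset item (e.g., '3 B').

After op 1 (rotate(+1)): offset=1, physical=[A,B,C,D,E,F,G,H,I], logical=[B,C,D,E,F,G,H,I,A]
After op 2 (rotate(+2)): offset=3, physical=[A,B,C,D,E,F,G,H,I], logical=[D,E,F,G,H,I,A,B,C]
After op 3 (rotate(+2)): offset=5, physical=[A,B,C,D,E,F,G,H,I], logical=[F,G,H,I,A,B,C,D,E]
After op 4 (rotate(+2)): offset=7, physical=[A,B,C,D,E,F,G,H,I], logical=[H,I,A,B,C,D,E,F,G]
After op 5 (replace(7, 'b')): offset=7, physical=[A,B,C,D,E,b,G,H,I], logical=[H,I,A,B,C,D,E,b,G]
After op 6 (rotate(+2)): offset=0, physical=[A,B,C,D,E,b,G,H,I], logical=[A,B,C,D,E,b,G,H,I]
After op 7 (swap(5, 8)): offset=0, physical=[A,B,C,D,E,I,G,H,b], logical=[A,B,C,D,E,I,G,H,b]
After op 8 (replace(8, 'm')): offset=0, physical=[A,B,C,D,E,I,G,H,m], logical=[A,B,C,D,E,I,G,H,m]

Answer: 0 A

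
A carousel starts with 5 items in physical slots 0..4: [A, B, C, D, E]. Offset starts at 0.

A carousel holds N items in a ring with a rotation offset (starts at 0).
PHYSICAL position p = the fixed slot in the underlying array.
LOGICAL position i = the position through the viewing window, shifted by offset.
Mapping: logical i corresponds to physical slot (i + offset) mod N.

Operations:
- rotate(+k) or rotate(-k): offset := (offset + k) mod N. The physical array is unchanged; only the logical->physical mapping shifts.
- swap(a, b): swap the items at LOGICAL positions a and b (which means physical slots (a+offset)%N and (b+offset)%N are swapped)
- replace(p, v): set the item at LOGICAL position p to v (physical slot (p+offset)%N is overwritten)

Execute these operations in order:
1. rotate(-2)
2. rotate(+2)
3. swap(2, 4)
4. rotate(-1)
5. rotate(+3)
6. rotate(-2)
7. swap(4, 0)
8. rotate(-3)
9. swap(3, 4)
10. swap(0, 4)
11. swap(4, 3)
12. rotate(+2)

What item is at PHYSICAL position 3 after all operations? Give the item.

Answer: D

Derivation:
After op 1 (rotate(-2)): offset=3, physical=[A,B,C,D,E], logical=[D,E,A,B,C]
After op 2 (rotate(+2)): offset=0, physical=[A,B,C,D,E], logical=[A,B,C,D,E]
After op 3 (swap(2, 4)): offset=0, physical=[A,B,E,D,C], logical=[A,B,E,D,C]
After op 4 (rotate(-1)): offset=4, physical=[A,B,E,D,C], logical=[C,A,B,E,D]
After op 5 (rotate(+3)): offset=2, physical=[A,B,E,D,C], logical=[E,D,C,A,B]
After op 6 (rotate(-2)): offset=0, physical=[A,B,E,D,C], logical=[A,B,E,D,C]
After op 7 (swap(4, 0)): offset=0, physical=[C,B,E,D,A], logical=[C,B,E,D,A]
After op 8 (rotate(-3)): offset=2, physical=[C,B,E,D,A], logical=[E,D,A,C,B]
After op 9 (swap(3, 4)): offset=2, physical=[B,C,E,D,A], logical=[E,D,A,B,C]
After op 10 (swap(0, 4)): offset=2, physical=[B,E,C,D,A], logical=[C,D,A,B,E]
After op 11 (swap(4, 3)): offset=2, physical=[E,B,C,D,A], logical=[C,D,A,E,B]
After op 12 (rotate(+2)): offset=4, physical=[E,B,C,D,A], logical=[A,E,B,C,D]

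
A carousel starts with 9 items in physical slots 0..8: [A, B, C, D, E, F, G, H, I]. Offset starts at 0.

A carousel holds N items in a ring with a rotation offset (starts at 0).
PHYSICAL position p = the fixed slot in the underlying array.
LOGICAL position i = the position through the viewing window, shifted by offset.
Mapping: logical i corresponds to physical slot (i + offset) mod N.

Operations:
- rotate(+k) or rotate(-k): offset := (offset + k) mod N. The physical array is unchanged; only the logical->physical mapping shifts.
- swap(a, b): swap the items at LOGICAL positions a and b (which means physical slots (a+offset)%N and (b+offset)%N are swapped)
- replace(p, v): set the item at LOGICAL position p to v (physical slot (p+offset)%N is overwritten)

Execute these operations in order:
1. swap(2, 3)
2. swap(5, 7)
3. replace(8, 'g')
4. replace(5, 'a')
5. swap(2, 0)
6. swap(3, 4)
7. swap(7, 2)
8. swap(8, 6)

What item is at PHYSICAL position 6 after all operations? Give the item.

Answer: g

Derivation:
After op 1 (swap(2, 3)): offset=0, physical=[A,B,D,C,E,F,G,H,I], logical=[A,B,D,C,E,F,G,H,I]
After op 2 (swap(5, 7)): offset=0, physical=[A,B,D,C,E,H,G,F,I], logical=[A,B,D,C,E,H,G,F,I]
After op 3 (replace(8, 'g')): offset=0, physical=[A,B,D,C,E,H,G,F,g], logical=[A,B,D,C,E,H,G,F,g]
After op 4 (replace(5, 'a')): offset=0, physical=[A,B,D,C,E,a,G,F,g], logical=[A,B,D,C,E,a,G,F,g]
After op 5 (swap(2, 0)): offset=0, physical=[D,B,A,C,E,a,G,F,g], logical=[D,B,A,C,E,a,G,F,g]
After op 6 (swap(3, 4)): offset=0, physical=[D,B,A,E,C,a,G,F,g], logical=[D,B,A,E,C,a,G,F,g]
After op 7 (swap(7, 2)): offset=0, physical=[D,B,F,E,C,a,G,A,g], logical=[D,B,F,E,C,a,G,A,g]
After op 8 (swap(8, 6)): offset=0, physical=[D,B,F,E,C,a,g,A,G], logical=[D,B,F,E,C,a,g,A,G]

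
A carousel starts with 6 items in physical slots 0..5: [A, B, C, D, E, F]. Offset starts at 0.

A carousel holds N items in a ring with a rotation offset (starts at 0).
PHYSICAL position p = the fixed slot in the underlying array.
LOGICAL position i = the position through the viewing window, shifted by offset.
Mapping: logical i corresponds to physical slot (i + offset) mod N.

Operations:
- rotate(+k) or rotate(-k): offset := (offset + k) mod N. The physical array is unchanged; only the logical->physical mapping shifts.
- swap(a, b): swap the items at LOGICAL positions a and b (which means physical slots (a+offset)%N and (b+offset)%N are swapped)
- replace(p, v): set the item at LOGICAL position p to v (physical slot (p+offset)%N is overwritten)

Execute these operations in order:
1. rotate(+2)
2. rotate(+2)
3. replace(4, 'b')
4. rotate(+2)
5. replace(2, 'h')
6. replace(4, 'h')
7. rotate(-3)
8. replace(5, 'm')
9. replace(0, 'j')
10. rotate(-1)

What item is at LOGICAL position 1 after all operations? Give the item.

After op 1 (rotate(+2)): offset=2, physical=[A,B,C,D,E,F], logical=[C,D,E,F,A,B]
After op 2 (rotate(+2)): offset=4, physical=[A,B,C,D,E,F], logical=[E,F,A,B,C,D]
After op 3 (replace(4, 'b')): offset=4, physical=[A,B,b,D,E,F], logical=[E,F,A,B,b,D]
After op 4 (rotate(+2)): offset=0, physical=[A,B,b,D,E,F], logical=[A,B,b,D,E,F]
After op 5 (replace(2, 'h')): offset=0, physical=[A,B,h,D,E,F], logical=[A,B,h,D,E,F]
After op 6 (replace(4, 'h')): offset=0, physical=[A,B,h,D,h,F], logical=[A,B,h,D,h,F]
After op 7 (rotate(-3)): offset=3, physical=[A,B,h,D,h,F], logical=[D,h,F,A,B,h]
After op 8 (replace(5, 'm')): offset=3, physical=[A,B,m,D,h,F], logical=[D,h,F,A,B,m]
After op 9 (replace(0, 'j')): offset=3, physical=[A,B,m,j,h,F], logical=[j,h,F,A,B,m]
After op 10 (rotate(-1)): offset=2, physical=[A,B,m,j,h,F], logical=[m,j,h,F,A,B]

Answer: j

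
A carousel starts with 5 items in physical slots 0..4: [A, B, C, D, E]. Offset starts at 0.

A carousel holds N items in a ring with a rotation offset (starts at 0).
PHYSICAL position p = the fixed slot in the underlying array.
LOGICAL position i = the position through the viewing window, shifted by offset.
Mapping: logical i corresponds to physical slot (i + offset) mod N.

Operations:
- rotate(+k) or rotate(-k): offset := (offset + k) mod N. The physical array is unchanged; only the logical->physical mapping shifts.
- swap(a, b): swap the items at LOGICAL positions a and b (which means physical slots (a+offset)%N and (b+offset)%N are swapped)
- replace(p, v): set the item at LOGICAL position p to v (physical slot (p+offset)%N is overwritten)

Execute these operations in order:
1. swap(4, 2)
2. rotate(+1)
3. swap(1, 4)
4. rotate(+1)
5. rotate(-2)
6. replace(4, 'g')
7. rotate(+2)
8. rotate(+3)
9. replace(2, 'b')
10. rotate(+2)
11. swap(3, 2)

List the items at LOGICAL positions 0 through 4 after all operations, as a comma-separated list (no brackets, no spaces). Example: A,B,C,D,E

After op 1 (swap(4, 2)): offset=0, physical=[A,B,E,D,C], logical=[A,B,E,D,C]
After op 2 (rotate(+1)): offset=1, physical=[A,B,E,D,C], logical=[B,E,D,C,A]
After op 3 (swap(1, 4)): offset=1, physical=[E,B,A,D,C], logical=[B,A,D,C,E]
After op 4 (rotate(+1)): offset=2, physical=[E,B,A,D,C], logical=[A,D,C,E,B]
After op 5 (rotate(-2)): offset=0, physical=[E,B,A,D,C], logical=[E,B,A,D,C]
After op 6 (replace(4, 'g')): offset=0, physical=[E,B,A,D,g], logical=[E,B,A,D,g]
After op 7 (rotate(+2)): offset=2, physical=[E,B,A,D,g], logical=[A,D,g,E,B]
After op 8 (rotate(+3)): offset=0, physical=[E,B,A,D,g], logical=[E,B,A,D,g]
After op 9 (replace(2, 'b')): offset=0, physical=[E,B,b,D,g], logical=[E,B,b,D,g]
After op 10 (rotate(+2)): offset=2, physical=[E,B,b,D,g], logical=[b,D,g,E,B]
After op 11 (swap(3, 2)): offset=2, physical=[g,B,b,D,E], logical=[b,D,E,g,B]

Answer: b,D,E,g,B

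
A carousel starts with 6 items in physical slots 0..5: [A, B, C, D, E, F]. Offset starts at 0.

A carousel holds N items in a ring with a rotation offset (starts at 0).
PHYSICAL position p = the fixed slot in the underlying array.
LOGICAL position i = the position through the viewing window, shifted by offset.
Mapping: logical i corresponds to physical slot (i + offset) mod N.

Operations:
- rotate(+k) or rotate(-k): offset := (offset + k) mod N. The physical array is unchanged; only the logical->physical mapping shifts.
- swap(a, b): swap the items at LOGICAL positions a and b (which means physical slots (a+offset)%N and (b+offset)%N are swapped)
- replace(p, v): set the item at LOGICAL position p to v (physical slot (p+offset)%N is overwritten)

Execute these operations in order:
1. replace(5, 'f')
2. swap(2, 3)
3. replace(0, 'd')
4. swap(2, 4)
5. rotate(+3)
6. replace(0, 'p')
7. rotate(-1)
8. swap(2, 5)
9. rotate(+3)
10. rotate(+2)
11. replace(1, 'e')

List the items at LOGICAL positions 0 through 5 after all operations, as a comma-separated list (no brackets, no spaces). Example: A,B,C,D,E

After op 1 (replace(5, 'f')): offset=0, physical=[A,B,C,D,E,f], logical=[A,B,C,D,E,f]
After op 2 (swap(2, 3)): offset=0, physical=[A,B,D,C,E,f], logical=[A,B,D,C,E,f]
After op 3 (replace(0, 'd')): offset=0, physical=[d,B,D,C,E,f], logical=[d,B,D,C,E,f]
After op 4 (swap(2, 4)): offset=0, physical=[d,B,E,C,D,f], logical=[d,B,E,C,D,f]
After op 5 (rotate(+3)): offset=3, physical=[d,B,E,C,D,f], logical=[C,D,f,d,B,E]
After op 6 (replace(0, 'p')): offset=3, physical=[d,B,E,p,D,f], logical=[p,D,f,d,B,E]
After op 7 (rotate(-1)): offset=2, physical=[d,B,E,p,D,f], logical=[E,p,D,f,d,B]
After op 8 (swap(2, 5)): offset=2, physical=[d,D,E,p,B,f], logical=[E,p,B,f,d,D]
After op 9 (rotate(+3)): offset=5, physical=[d,D,E,p,B,f], logical=[f,d,D,E,p,B]
After op 10 (rotate(+2)): offset=1, physical=[d,D,E,p,B,f], logical=[D,E,p,B,f,d]
After op 11 (replace(1, 'e')): offset=1, physical=[d,D,e,p,B,f], logical=[D,e,p,B,f,d]

Answer: D,e,p,B,f,d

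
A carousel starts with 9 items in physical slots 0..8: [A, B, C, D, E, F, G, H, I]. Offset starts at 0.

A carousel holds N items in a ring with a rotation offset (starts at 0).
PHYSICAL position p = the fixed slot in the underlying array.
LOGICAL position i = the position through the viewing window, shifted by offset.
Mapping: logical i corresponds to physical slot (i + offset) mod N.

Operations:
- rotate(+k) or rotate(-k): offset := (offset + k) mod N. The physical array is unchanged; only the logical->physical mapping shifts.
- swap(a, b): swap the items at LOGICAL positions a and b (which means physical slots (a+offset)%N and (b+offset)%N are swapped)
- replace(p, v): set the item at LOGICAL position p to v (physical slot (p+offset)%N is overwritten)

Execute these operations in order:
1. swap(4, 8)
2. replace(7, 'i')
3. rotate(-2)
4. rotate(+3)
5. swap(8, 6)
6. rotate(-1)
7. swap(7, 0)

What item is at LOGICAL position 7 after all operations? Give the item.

After op 1 (swap(4, 8)): offset=0, physical=[A,B,C,D,I,F,G,H,E], logical=[A,B,C,D,I,F,G,H,E]
After op 2 (replace(7, 'i')): offset=0, physical=[A,B,C,D,I,F,G,i,E], logical=[A,B,C,D,I,F,G,i,E]
After op 3 (rotate(-2)): offset=7, physical=[A,B,C,D,I,F,G,i,E], logical=[i,E,A,B,C,D,I,F,G]
After op 4 (rotate(+3)): offset=1, physical=[A,B,C,D,I,F,G,i,E], logical=[B,C,D,I,F,G,i,E,A]
After op 5 (swap(8, 6)): offset=1, physical=[i,B,C,D,I,F,G,A,E], logical=[B,C,D,I,F,G,A,E,i]
After op 6 (rotate(-1)): offset=0, physical=[i,B,C,D,I,F,G,A,E], logical=[i,B,C,D,I,F,G,A,E]
After op 7 (swap(7, 0)): offset=0, physical=[A,B,C,D,I,F,G,i,E], logical=[A,B,C,D,I,F,G,i,E]

Answer: i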